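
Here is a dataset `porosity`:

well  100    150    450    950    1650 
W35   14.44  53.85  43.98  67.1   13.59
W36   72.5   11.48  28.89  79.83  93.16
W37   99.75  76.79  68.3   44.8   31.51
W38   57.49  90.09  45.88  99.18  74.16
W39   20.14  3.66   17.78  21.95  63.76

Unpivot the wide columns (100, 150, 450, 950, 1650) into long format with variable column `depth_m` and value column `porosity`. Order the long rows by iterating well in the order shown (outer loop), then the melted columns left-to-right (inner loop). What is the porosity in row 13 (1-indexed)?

68.3

25 rows total (5 × 5). Row 13: index ⌊(13-1)/5⌋ = 2 into well → W37; (13-1) mod 5 = 2 into the melted columns → 450.
So row 13 is (W37, 450, 68.3); porosity = 68.3.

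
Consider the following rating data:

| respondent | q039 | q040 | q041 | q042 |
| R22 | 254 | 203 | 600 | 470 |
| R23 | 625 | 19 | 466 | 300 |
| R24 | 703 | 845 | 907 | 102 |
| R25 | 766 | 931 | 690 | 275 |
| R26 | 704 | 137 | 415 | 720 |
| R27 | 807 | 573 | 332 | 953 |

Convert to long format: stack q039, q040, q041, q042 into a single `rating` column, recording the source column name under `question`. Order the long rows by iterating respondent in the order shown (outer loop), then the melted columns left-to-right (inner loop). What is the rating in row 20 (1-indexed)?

720

24 rows total (6 × 4). Row 20: index ⌊(20-1)/4⌋ = 4 into respondent → R26; (20-1) mod 4 = 3 into the melted columns → q042.
So row 20 is (R26, q042, 720); rating = 720.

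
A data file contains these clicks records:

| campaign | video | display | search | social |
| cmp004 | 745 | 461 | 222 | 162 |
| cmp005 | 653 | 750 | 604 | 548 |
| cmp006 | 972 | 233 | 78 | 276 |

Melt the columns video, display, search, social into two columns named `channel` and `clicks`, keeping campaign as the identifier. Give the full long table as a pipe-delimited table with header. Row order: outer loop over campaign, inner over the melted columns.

| campaign | channel | clicks |
| cmp004 | video | 745 |
| cmp004 | display | 461 |
| cmp004 | search | 222 |
| cmp004 | social | 162 |
| cmp005 | video | 653 |
| cmp005 | display | 750 |
| cmp005 | search | 604 |
| cmp005 | social | 548 |
| cmp006 | video | 972 |
| cmp006 | display | 233 |
| cmp006 | search | 78 |
| cmp006 | social | 276 |

Each (campaign, column) pair becomes one row: 3 × 4 = 12 rows.
For example, (cmp004, video) → clicks=745.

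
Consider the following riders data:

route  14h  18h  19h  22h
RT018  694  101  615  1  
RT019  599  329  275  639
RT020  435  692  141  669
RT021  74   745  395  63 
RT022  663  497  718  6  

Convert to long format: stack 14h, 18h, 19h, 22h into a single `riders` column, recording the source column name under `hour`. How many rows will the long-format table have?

20

5 route values × 4 melted columns = 20 rows.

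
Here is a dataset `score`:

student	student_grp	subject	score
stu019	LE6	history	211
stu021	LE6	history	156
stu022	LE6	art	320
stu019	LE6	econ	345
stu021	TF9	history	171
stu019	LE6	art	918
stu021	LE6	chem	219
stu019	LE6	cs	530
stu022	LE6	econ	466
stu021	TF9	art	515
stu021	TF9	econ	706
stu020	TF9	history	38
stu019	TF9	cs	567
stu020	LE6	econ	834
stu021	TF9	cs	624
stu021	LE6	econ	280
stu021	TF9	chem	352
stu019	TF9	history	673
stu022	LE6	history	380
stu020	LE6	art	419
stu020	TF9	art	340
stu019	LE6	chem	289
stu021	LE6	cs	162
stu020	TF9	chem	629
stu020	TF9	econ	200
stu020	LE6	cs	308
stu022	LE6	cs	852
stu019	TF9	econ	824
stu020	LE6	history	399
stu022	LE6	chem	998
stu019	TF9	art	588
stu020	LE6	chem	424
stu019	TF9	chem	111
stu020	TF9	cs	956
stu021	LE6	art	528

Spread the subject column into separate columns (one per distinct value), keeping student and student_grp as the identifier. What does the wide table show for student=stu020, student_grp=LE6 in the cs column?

308

Wide layout: rows indexed by student and student_grp, columns are the 5 distinct subject values (history, art, econ, chem, cs).
Cell (student=stu020, student_grp=LE6, subject=cs) draws from the long row where student=stu020, student_grp=LE6 and subject=cs, which has score=308.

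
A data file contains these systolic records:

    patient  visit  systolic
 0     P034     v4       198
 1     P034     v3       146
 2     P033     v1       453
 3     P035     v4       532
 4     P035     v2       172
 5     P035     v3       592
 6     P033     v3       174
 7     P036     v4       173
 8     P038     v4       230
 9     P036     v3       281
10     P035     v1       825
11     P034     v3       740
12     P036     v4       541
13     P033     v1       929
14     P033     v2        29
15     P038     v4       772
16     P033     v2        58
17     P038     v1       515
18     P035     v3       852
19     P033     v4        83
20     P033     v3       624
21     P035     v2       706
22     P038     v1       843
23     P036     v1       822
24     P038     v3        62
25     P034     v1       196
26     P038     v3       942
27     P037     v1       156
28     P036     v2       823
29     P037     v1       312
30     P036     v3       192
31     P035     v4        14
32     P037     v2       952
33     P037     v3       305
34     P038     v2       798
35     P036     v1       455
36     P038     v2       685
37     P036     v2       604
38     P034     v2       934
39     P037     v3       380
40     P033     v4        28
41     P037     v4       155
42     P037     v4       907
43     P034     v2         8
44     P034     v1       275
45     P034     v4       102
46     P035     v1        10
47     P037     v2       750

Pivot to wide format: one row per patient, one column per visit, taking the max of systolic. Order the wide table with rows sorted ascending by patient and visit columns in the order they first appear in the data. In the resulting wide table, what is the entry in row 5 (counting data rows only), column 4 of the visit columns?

952

With rows sorted ascending by patient, row 5 is patient=P037. visit columns in first-appearance order: v4, v3, v1, v2; column 4 is v2.
Long rows with patient=P037, visit=v2: max(952, 750) = 952.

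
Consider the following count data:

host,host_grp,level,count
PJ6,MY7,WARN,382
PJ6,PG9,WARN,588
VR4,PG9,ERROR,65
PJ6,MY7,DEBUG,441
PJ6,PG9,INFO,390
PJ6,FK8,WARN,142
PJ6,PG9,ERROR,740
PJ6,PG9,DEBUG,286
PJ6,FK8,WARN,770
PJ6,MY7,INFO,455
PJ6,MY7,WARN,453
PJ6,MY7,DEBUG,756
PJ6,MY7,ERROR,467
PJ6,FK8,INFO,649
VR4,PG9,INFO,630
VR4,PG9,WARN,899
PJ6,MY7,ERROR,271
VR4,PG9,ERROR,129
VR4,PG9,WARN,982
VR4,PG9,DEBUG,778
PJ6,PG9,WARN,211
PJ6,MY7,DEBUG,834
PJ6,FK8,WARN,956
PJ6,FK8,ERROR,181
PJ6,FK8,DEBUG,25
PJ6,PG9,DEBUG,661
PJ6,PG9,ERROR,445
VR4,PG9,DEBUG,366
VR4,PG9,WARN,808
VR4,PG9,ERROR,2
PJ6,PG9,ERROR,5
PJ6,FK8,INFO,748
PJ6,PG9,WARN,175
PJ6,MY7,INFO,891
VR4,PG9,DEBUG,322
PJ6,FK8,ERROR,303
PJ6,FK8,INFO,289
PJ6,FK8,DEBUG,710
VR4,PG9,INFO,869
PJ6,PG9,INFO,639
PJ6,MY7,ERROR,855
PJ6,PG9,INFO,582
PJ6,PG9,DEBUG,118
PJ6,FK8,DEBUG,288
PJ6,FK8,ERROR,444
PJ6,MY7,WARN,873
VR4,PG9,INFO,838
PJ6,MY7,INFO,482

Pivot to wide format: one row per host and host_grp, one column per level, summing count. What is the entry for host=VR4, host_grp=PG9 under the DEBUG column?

Rows with host=VR4, host_grp=PG9 and level=DEBUG: count values are 778, 366, 322.
778 + 366 + 322 = 1466.

1466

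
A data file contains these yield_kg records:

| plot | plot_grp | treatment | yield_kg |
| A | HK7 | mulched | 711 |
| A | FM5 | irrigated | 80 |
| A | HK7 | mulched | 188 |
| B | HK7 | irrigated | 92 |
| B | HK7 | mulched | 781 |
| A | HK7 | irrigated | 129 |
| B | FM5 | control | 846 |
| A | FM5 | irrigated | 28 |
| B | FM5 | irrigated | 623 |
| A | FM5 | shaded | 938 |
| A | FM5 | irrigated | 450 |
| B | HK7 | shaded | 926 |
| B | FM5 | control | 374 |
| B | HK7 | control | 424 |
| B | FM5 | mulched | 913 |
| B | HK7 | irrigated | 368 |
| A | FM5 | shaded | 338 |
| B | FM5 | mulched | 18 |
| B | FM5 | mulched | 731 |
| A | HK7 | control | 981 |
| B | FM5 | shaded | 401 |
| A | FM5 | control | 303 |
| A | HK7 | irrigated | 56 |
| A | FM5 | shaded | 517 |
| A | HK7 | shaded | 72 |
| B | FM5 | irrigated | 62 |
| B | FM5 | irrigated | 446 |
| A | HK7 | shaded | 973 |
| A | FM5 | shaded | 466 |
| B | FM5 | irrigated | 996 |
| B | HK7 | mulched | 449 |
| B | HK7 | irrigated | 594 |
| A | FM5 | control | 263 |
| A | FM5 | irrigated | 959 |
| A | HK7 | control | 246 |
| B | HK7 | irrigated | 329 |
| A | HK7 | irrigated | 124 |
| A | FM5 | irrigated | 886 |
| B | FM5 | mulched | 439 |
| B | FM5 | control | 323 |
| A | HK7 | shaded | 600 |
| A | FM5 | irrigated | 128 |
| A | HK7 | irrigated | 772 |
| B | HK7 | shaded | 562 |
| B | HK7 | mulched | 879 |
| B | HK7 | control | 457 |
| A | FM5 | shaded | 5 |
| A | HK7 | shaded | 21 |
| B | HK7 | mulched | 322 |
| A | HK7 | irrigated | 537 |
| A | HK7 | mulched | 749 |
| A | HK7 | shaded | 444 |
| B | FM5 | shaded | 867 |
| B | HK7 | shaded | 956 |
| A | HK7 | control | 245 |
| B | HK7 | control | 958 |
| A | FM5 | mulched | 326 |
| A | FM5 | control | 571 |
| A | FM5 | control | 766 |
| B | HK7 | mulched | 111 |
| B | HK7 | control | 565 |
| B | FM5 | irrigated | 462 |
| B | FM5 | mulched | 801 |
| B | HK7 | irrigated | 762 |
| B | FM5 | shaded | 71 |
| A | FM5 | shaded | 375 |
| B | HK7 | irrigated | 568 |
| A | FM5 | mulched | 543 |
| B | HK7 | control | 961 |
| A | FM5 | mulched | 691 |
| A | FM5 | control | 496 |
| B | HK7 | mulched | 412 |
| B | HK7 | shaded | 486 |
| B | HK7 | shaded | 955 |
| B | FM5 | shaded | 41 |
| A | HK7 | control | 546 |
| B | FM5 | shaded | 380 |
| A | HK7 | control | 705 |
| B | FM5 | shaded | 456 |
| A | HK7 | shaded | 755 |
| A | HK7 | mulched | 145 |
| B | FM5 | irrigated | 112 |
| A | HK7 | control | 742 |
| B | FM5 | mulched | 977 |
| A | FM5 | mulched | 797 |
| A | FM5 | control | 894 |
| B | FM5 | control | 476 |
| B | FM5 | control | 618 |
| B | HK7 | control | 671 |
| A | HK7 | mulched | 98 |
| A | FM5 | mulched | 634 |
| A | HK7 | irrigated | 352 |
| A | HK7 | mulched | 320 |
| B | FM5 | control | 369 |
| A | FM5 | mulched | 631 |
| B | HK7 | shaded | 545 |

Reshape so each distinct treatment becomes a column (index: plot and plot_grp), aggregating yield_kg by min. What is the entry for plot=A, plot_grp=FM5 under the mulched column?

326

Rows with plot=A, plot_grp=FM5 and treatment=mulched: yield_kg values are 326, 543, 691, 797, 634, 631.
min(326, 543, 691, 797, 634, 631) = 326.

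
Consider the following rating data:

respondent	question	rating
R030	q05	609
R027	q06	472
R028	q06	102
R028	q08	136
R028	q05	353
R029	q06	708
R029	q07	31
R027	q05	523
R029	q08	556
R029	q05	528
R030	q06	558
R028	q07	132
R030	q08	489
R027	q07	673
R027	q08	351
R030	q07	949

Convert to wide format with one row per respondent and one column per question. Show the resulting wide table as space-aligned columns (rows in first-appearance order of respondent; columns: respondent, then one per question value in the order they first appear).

Columns: respondent plus the 4 distinct question values (q05, q06, q08, q07).
For example, row R030 column q05 takes rating=609 from the long row (R030, q05).

respondent  q05  q06  q08  q07
R030        609  558  489  949
R027        523  472  351  673
R028        353  102  136  132
R029        528  708  556  31 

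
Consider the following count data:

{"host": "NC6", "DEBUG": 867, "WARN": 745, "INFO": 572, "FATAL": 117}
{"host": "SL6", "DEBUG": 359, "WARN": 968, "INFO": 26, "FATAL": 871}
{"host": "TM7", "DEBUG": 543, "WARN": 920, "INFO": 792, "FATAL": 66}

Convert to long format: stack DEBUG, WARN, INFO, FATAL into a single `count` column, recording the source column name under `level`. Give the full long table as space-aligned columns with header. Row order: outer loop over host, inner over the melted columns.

host  level  count
NC6   DEBUG  867  
NC6   WARN   745  
NC6   INFO   572  
NC6   FATAL  117  
SL6   DEBUG  359  
SL6   WARN   968  
SL6   INFO   26   
SL6   FATAL  871  
TM7   DEBUG  543  
TM7   WARN   920  
TM7   INFO   792  
TM7   FATAL  66   

Each (host, column) pair becomes one row: 3 × 4 = 12 rows.
For example, (NC6, DEBUG) → count=867.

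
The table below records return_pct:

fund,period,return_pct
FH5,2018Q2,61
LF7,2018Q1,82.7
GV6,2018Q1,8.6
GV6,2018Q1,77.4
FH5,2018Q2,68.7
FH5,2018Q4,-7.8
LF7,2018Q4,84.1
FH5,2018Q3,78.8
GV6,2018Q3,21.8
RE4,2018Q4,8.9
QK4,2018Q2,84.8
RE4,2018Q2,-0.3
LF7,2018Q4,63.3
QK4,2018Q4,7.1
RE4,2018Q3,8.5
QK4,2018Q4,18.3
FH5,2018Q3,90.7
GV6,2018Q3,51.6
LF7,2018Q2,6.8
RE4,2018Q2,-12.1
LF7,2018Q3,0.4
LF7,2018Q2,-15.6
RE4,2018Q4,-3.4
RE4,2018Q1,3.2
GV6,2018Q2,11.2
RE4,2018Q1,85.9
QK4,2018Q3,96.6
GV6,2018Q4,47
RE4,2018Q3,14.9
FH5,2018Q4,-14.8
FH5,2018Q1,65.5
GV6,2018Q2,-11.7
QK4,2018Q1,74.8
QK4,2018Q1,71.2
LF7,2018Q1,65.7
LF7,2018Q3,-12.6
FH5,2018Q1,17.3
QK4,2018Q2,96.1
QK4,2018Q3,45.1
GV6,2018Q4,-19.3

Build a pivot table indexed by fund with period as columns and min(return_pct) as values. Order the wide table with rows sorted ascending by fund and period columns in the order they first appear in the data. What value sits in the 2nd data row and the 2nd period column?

8.6

With rows sorted ascending by fund, row 2 is fund=GV6. period columns in first-appearance order: 2018Q2, 2018Q1, 2018Q4, 2018Q3; column 2 is 2018Q1.
Long rows with fund=GV6, period=2018Q1: min(8.6, 77.4) = 8.6.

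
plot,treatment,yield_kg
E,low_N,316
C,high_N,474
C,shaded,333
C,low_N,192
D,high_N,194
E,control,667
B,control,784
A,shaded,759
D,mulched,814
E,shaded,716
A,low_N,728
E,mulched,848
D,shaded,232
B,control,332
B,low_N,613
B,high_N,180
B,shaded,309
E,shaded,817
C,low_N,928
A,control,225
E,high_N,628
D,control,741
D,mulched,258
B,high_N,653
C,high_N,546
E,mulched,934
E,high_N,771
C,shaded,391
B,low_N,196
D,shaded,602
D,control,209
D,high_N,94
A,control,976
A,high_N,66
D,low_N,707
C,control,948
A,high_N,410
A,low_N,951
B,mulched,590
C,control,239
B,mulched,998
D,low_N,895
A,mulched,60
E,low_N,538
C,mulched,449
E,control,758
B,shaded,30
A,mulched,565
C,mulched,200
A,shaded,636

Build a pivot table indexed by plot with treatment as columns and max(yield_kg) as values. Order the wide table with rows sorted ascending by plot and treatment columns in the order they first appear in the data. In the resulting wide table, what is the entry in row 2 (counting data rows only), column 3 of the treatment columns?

With rows sorted ascending by plot, row 2 is plot=B. treatment columns in first-appearance order: low_N, high_N, shaded, control, mulched; column 3 is shaded.
Long rows with plot=B, treatment=shaded: max(309, 30) = 309.

309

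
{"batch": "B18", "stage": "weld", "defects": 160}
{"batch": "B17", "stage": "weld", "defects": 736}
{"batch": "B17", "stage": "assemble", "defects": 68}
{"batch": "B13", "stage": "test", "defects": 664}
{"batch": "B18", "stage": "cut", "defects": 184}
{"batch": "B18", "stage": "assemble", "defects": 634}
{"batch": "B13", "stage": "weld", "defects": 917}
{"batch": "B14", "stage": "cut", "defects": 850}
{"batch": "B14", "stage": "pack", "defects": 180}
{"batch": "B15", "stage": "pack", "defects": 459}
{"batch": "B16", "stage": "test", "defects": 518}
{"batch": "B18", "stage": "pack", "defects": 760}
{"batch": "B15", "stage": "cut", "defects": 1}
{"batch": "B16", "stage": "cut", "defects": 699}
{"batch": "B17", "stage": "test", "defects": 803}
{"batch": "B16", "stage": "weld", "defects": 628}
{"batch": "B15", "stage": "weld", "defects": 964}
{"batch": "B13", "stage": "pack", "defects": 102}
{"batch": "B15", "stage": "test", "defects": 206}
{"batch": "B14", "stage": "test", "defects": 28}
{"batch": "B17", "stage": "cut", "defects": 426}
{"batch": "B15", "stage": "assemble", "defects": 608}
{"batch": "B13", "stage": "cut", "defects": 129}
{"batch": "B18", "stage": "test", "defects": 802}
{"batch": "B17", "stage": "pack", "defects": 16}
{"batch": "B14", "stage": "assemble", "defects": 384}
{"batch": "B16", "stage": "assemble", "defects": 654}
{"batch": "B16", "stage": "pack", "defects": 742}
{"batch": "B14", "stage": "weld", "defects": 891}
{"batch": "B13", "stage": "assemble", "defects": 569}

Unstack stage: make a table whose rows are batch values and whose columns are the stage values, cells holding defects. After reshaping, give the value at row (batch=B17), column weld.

736

Wide layout: rows indexed by batch, columns are the 5 distinct stage values (weld, assemble, test, cut, pack).
Cell (batch=B17, stage=weld) draws from the long row where batch=B17 and stage=weld, which has defects=736.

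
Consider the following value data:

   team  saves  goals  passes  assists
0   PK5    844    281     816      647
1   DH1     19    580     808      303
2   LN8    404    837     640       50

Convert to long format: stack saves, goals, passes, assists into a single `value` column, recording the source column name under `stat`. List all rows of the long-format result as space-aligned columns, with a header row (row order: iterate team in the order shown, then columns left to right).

team  stat     value
PK5   saves    844  
PK5   goals    281  
PK5   passes   816  
PK5   assists  647  
DH1   saves    19   
DH1   goals    580  
DH1   passes   808  
DH1   assists  303  
LN8   saves    404  
LN8   goals    837  
LN8   passes   640  
LN8   assists  50   

Each (team, column) pair becomes one row: 3 × 4 = 12 rows.
For example, (PK5, saves) → value=844.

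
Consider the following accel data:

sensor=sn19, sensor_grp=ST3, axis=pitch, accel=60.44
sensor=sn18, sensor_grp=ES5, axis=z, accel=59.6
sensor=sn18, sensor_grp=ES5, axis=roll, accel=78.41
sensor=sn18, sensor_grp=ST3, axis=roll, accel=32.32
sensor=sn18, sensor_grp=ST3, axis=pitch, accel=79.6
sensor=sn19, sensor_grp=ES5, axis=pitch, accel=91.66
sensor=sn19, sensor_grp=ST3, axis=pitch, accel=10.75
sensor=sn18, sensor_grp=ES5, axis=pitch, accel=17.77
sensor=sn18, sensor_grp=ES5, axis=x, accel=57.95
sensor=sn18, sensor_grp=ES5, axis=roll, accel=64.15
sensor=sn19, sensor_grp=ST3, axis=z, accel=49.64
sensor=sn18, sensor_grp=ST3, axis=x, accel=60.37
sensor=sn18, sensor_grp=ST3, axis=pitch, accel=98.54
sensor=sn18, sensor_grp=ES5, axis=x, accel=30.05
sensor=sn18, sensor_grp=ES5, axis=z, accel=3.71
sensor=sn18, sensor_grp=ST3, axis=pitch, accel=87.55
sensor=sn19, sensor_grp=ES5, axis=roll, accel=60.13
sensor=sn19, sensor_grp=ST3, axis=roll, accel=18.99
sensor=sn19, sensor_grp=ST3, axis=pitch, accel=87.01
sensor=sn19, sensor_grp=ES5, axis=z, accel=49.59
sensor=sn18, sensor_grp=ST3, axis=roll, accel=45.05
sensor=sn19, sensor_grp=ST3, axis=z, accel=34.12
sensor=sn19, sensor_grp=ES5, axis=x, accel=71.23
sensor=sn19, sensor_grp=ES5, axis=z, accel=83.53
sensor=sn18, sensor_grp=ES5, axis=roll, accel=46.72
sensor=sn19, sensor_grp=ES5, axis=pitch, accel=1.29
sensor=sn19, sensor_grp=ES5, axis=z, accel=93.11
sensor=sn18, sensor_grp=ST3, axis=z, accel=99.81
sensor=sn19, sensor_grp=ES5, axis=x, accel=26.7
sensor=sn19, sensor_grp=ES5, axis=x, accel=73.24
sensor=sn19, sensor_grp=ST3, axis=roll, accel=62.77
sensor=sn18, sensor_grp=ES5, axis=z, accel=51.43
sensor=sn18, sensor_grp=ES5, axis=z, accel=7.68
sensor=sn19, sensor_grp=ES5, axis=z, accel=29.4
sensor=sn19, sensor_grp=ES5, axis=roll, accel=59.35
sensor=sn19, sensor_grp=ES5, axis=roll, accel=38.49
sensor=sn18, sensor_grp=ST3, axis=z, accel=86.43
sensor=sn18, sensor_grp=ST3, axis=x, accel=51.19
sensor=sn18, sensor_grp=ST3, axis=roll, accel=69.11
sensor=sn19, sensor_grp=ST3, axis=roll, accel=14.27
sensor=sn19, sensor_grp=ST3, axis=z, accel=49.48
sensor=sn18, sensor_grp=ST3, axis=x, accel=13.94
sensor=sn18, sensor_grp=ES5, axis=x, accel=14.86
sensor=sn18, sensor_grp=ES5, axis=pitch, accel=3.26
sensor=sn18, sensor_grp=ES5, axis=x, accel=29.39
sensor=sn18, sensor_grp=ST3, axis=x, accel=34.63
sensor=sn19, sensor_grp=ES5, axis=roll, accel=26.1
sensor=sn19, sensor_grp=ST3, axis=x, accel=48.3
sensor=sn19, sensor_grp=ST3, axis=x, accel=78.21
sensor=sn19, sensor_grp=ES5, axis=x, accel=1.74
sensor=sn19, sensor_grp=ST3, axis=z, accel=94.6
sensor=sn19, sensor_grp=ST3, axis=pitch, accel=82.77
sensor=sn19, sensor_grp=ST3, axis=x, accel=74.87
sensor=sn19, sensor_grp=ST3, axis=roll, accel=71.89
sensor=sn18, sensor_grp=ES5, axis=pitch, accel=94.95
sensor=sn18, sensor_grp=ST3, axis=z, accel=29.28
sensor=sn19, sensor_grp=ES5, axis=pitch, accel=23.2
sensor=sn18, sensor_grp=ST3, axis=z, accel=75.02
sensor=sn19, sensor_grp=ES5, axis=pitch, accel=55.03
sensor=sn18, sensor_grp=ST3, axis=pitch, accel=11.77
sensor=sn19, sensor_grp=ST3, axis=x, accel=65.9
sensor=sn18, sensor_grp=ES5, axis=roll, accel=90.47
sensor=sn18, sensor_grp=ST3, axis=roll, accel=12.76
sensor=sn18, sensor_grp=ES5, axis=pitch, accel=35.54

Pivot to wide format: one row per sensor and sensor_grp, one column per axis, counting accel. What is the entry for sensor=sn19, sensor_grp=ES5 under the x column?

Rows with sensor=sn19, sensor_grp=ES5 and axis=x: accel values are 71.23, 26.7, 73.24, 1.74.
4 rows match — count = 4.

4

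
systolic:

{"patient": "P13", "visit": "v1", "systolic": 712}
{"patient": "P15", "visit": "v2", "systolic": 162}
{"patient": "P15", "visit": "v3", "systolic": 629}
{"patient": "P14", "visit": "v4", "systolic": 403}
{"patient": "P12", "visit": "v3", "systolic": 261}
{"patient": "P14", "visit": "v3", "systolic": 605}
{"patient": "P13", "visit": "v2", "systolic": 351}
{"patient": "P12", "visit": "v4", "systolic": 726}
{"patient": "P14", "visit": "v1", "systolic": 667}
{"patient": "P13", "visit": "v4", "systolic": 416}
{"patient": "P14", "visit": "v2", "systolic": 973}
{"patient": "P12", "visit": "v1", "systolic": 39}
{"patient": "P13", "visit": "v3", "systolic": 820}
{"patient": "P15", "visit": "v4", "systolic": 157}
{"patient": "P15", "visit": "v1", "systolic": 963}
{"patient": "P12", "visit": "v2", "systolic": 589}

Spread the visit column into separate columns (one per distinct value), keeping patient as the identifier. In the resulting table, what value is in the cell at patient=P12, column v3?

Wide layout: rows indexed by patient, columns are the 4 distinct visit values (v1, v2, v3, v4).
Cell (patient=P12, visit=v3) draws from the long row where patient=P12 and visit=v3, which has systolic=261.

261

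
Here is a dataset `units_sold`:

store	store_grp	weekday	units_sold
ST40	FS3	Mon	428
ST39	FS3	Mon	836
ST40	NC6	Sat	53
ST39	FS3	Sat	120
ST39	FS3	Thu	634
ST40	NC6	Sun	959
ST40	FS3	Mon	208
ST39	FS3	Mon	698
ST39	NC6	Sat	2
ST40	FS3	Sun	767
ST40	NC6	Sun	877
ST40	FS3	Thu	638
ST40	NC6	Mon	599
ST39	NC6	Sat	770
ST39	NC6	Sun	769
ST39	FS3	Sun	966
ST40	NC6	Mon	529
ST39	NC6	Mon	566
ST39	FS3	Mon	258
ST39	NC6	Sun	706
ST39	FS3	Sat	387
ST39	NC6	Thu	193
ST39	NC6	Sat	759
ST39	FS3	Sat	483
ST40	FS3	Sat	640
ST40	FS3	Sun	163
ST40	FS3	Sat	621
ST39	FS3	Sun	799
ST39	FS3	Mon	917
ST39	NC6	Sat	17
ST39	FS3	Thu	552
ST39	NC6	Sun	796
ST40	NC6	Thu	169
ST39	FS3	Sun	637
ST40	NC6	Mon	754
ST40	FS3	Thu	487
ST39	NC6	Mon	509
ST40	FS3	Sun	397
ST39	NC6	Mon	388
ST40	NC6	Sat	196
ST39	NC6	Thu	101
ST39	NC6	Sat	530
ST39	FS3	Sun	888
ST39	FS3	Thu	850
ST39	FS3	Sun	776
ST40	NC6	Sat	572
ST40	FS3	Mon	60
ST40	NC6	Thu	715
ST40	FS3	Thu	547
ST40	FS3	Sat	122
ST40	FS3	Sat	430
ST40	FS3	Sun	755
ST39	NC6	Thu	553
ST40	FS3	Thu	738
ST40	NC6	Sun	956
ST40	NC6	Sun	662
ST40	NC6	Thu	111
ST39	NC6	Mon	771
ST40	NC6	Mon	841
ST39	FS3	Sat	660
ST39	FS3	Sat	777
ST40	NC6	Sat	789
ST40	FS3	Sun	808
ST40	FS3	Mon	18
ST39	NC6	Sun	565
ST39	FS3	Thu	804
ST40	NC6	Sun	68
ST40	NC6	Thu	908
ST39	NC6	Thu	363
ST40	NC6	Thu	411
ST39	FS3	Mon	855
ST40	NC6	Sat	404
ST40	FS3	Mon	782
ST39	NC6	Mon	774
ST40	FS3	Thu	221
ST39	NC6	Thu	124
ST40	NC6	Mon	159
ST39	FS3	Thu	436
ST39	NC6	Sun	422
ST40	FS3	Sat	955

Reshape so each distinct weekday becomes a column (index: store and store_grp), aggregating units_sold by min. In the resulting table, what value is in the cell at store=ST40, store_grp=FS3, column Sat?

122

Rows with store=ST40, store_grp=FS3 and weekday=Sat: units_sold values are 640, 621, 122, 430, 955.
min(640, 621, 122, 430, 955) = 122.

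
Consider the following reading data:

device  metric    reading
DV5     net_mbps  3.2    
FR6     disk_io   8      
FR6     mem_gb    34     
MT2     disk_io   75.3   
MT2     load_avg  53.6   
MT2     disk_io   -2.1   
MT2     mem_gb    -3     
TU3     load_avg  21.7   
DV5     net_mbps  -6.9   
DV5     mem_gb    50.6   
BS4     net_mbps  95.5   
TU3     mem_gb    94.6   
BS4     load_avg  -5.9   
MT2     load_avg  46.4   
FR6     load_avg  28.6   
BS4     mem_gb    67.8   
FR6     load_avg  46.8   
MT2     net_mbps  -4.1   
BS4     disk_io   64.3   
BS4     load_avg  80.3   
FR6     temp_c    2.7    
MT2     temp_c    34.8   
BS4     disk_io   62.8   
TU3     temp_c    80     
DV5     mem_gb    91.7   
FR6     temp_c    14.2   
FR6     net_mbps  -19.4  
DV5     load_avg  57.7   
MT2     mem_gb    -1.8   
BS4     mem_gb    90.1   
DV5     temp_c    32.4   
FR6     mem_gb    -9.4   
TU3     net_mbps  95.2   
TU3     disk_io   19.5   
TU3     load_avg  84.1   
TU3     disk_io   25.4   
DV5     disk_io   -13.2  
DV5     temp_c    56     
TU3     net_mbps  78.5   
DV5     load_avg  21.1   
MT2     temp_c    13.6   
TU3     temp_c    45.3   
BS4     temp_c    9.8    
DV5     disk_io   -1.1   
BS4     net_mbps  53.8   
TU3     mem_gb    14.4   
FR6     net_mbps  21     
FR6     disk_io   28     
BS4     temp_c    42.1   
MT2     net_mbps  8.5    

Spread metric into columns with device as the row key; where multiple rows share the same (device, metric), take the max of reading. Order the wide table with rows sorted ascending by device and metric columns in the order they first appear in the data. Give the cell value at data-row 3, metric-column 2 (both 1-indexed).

With rows sorted ascending by device, row 3 is device=FR6. metric columns in first-appearance order: net_mbps, disk_io, mem_gb, load_avg, temp_c; column 2 is disk_io.
Long rows with device=FR6, metric=disk_io: max(8, 28) = 28.

28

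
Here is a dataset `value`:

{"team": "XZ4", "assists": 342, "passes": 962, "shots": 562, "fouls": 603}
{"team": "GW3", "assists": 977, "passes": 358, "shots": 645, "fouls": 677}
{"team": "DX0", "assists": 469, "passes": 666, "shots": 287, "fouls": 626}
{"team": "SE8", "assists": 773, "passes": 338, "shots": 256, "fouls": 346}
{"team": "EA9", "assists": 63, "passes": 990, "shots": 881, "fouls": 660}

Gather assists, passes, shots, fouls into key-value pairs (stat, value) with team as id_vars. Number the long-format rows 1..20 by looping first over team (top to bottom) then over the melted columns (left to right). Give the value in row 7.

645

20 rows total (5 × 4). Row 7: index ⌊(7-1)/4⌋ = 1 into team → GW3; (7-1) mod 4 = 2 into the melted columns → shots.
So row 7 is (GW3, shots, 645); value = 645.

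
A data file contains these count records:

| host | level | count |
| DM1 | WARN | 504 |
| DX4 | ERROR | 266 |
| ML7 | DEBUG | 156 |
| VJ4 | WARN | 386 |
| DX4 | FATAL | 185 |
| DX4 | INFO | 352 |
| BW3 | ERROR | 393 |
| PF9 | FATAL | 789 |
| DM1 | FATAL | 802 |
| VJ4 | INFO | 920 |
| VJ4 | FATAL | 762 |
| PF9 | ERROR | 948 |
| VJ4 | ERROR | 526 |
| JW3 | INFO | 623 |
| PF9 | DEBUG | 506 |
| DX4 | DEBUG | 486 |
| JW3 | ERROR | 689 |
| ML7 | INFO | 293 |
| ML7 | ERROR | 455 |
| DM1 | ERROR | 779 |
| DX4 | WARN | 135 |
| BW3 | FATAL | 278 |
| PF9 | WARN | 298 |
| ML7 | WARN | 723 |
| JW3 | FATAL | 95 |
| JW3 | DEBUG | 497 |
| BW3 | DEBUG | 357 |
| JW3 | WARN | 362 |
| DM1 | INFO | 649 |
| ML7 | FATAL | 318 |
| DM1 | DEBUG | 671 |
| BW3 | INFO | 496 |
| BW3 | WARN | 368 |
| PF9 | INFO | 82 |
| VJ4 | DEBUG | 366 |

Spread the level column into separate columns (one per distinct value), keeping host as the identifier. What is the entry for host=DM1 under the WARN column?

Wide layout: rows indexed by host, columns are the 5 distinct level values (WARN, ERROR, DEBUG, FATAL, INFO).
Cell (host=DM1, level=WARN) draws from the long row where host=DM1 and level=WARN, which has count=504.

504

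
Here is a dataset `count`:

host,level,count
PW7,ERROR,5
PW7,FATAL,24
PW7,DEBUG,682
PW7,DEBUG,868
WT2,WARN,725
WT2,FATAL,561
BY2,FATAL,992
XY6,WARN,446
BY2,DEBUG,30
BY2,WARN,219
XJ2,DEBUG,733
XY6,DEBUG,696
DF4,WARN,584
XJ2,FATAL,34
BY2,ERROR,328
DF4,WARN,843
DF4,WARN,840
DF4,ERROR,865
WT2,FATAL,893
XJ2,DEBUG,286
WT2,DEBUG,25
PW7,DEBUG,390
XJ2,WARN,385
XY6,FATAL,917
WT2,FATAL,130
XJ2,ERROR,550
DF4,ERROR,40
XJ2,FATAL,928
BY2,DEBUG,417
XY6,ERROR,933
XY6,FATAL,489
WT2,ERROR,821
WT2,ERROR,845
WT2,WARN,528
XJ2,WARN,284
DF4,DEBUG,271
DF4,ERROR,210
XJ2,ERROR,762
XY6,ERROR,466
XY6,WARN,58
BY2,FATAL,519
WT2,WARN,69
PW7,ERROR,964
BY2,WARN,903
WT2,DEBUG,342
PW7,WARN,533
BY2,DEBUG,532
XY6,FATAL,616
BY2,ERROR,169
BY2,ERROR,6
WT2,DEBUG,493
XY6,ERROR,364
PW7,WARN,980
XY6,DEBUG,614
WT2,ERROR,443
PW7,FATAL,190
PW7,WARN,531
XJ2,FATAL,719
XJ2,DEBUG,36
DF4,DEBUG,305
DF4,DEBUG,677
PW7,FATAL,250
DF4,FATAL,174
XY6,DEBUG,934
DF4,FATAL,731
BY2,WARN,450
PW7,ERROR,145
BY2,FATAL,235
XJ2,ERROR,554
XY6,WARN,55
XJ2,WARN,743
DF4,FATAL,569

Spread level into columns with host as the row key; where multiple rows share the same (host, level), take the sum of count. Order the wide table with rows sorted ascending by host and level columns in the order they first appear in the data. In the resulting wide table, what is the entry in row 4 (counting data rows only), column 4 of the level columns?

With rows sorted ascending by host, row 4 is host=WT2. level columns in first-appearance order: ERROR, FATAL, DEBUG, WARN; column 4 is WARN.
Long rows with host=WT2, level=WARN: 725 + 528 + 69 = 1322.

1322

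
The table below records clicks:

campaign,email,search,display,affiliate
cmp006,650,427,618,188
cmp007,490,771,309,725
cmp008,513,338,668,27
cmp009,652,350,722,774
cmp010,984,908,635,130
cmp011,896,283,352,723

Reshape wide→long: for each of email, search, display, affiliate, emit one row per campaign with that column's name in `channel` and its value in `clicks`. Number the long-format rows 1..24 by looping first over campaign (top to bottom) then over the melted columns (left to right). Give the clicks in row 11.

24 rows total (6 × 4). Row 11: index ⌊(11-1)/4⌋ = 2 into campaign → cmp008; (11-1) mod 4 = 2 into the melted columns → display.
So row 11 is (cmp008, display, 668); clicks = 668.

668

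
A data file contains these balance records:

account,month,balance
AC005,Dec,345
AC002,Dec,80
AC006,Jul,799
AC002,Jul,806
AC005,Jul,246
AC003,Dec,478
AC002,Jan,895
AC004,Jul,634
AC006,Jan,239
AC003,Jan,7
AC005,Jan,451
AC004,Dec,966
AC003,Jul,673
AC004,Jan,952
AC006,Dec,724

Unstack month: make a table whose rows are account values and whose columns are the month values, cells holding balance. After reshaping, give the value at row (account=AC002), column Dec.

Wide layout: rows indexed by account, columns are the 3 distinct month values (Dec, Jul, Jan).
Cell (account=AC002, month=Dec) draws from the long row where account=AC002 and month=Dec, which has balance=80.

80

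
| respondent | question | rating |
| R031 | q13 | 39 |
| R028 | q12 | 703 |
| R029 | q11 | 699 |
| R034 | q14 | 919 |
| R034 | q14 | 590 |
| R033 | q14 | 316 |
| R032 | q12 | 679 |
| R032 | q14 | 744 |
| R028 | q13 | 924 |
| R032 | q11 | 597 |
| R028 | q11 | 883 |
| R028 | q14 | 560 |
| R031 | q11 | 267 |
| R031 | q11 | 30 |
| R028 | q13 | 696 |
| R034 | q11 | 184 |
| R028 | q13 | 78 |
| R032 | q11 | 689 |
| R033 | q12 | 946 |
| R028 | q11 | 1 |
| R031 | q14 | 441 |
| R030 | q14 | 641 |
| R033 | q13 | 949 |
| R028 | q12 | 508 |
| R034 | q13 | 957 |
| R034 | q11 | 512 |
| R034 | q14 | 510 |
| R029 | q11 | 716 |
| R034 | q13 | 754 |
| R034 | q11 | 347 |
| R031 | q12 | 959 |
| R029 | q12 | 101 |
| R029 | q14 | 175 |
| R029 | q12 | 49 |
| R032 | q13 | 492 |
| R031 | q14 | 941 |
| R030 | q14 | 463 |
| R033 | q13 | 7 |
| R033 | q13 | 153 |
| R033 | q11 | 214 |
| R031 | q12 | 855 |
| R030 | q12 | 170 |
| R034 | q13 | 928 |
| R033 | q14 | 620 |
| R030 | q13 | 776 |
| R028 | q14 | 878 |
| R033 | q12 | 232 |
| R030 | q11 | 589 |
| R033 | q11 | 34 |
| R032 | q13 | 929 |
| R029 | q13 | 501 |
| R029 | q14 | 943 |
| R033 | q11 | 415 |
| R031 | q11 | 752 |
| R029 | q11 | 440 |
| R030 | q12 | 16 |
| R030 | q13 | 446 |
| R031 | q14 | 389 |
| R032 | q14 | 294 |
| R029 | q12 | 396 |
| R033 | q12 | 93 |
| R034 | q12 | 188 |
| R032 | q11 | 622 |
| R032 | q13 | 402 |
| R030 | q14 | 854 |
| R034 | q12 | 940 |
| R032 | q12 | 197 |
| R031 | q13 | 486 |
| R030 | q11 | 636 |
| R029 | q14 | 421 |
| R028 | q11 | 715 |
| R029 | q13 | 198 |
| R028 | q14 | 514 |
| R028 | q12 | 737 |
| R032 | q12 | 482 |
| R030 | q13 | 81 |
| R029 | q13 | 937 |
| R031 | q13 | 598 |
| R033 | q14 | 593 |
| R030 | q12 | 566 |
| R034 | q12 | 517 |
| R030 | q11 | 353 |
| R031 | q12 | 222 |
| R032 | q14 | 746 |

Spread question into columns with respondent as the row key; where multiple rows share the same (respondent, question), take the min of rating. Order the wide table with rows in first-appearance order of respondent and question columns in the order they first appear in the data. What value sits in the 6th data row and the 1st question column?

402

With rows in first-appearance order of respondent, row 6 is respondent=R032. question columns in first-appearance order: q13, q12, q11, q14; column 1 is q13.
Long rows with respondent=R032, question=q13: min(492, 929, 402) = 402.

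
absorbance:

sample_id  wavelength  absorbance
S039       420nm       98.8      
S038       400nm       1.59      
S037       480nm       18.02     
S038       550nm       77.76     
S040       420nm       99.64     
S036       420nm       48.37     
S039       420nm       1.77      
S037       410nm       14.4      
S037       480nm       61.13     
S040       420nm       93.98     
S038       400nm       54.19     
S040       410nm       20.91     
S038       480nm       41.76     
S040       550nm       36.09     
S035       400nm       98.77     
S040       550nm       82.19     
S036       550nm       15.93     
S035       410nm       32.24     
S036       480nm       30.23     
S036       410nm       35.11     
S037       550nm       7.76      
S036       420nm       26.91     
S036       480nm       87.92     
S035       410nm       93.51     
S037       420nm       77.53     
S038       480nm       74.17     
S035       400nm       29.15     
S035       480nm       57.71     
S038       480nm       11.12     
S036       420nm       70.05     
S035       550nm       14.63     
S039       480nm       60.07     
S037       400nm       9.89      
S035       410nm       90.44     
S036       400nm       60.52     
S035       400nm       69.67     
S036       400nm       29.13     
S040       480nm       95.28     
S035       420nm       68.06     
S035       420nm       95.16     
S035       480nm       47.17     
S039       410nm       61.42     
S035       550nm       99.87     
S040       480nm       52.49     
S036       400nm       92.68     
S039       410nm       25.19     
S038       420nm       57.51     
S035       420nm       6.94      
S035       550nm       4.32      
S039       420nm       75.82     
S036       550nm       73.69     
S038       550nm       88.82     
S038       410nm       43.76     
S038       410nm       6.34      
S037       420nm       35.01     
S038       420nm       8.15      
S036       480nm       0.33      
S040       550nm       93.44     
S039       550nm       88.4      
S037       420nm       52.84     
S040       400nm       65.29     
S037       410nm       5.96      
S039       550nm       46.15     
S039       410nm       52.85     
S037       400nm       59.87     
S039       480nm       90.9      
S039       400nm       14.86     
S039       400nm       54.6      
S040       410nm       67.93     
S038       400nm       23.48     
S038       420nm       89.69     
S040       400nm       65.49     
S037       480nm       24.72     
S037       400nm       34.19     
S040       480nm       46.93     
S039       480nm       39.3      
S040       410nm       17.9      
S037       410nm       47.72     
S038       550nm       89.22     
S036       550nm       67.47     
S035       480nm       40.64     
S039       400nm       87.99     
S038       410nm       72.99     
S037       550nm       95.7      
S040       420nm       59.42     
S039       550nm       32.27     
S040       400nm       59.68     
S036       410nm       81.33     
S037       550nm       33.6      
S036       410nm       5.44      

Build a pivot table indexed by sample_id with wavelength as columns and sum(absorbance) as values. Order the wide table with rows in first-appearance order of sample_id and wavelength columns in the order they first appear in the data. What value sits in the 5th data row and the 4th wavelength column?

157.09

With rows in first-appearance order of sample_id, row 5 is sample_id=S036. wavelength columns in first-appearance order: 420nm, 400nm, 480nm, 550nm, 410nm; column 4 is 550nm.
Long rows with sample_id=S036, wavelength=550nm: 15.93 + 73.69 + 67.47 = 157.09.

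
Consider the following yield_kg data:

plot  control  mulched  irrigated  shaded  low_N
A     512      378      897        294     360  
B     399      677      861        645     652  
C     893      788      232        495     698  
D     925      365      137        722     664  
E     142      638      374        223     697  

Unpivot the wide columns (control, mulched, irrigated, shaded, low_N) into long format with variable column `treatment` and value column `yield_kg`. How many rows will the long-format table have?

25

5 plot values × 5 melted columns = 25 rows.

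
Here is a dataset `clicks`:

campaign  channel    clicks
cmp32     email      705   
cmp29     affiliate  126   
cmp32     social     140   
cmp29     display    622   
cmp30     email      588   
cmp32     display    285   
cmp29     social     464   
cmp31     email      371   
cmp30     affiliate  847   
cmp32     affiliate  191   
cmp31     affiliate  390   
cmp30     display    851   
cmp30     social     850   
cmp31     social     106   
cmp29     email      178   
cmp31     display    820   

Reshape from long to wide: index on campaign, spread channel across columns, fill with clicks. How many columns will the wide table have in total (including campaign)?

1 column for campaign plus 4 distinct channel values → 5 columns.

5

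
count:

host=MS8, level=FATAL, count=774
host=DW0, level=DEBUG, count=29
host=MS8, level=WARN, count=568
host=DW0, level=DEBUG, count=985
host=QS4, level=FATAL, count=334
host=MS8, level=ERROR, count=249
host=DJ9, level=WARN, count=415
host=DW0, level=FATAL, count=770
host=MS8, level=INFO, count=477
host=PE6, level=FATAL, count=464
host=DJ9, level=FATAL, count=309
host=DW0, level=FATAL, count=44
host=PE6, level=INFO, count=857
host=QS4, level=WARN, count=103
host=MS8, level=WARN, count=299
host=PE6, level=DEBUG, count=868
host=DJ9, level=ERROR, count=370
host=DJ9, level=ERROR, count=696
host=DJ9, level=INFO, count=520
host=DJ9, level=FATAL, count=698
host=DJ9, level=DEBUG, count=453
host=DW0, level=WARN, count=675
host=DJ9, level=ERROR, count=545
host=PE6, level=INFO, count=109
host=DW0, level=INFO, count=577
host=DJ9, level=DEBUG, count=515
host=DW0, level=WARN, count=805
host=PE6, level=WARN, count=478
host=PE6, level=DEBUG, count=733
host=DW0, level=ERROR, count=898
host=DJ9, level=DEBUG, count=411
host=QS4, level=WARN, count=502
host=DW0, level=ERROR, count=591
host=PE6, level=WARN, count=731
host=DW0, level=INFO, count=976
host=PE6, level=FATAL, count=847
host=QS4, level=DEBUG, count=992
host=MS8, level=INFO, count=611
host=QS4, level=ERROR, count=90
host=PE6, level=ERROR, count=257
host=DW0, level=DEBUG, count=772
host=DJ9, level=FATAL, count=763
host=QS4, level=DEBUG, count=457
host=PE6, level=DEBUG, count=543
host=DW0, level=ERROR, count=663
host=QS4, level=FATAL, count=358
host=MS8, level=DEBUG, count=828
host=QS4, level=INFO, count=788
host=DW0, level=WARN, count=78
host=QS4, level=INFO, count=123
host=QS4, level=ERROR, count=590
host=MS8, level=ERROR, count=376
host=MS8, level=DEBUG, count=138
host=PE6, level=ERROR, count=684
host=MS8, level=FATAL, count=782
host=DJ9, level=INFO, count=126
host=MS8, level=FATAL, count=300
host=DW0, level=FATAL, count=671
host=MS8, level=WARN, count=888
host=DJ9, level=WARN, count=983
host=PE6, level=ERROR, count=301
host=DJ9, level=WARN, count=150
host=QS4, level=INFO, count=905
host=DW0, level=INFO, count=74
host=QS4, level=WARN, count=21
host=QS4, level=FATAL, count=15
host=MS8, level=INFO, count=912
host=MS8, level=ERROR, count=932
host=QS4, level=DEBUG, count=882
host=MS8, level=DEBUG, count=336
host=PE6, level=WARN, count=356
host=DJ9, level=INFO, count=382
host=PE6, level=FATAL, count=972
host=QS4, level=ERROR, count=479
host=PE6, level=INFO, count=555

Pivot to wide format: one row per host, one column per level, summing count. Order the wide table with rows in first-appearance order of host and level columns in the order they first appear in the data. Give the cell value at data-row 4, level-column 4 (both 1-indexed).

1611

With rows in first-appearance order of host, row 4 is host=DJ9. level columns in first-appearance order: FATAL, DEBUG, WARN, ERROR, INFO; column 4 is ERROR.
Long rows with host=DJ9, level=ERROR: 370 + 696 + 545 = 1611.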